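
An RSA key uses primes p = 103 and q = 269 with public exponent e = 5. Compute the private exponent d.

φ(n) = (p−1)(q−1) = 102·268 = 27336.
Need d with 5·d ≡ 1 (mod 27336). Apply the extended Euclidean algorithm:
27336 = 5467·5 + 1
5 = 5·1 + 0
Back-substitute:
1 = 27336 − 5467·5
So 5·(-5467) ≡ 1 (mod 27336), hence d ≡ -5467 ≡ 21869 (mod 27336).

21869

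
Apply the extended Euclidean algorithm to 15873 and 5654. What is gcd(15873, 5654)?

11

Euclidean algorithm:
15873 = 2·5654 + 4565
5654 = 1·4565 + 1089
4565 = 4·1089 + 209
1089 = 5·209 + 44
209 = 4·44 + 33
44 = 1·33 + 11
33 = 3·11 + 0
gcd(15873, 5654) = 11.
Working backward:
11 = 44 − 33
11 = −209 + 5·44
11 = 5·1089 − 26·209
11 = −26·4565 + 109·1089
11 = 109·5654 − 135·4565
11 = −135·15873 + 379·5654
So 11 = (-135)·15873 + (379)·5654.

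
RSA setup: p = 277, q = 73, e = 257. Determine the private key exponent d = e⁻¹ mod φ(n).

φ(n) = (p−1)(q−1) = 276·72 = 19872.
Need d with 257·d ≡ 1 (mod 19872). Apply the extended Euclidean algorithm:
19872 = 77·257 + 83
257 = 3·83 + 8
83 = 10·8 + 3
8 = 2·3 + 2
3 = 1·2 + 1
2 = 2·1 + 0
Back-substitute:
1 = 3 − 2
1 = −8 + 3·3
1 = 3·83 − 31·8
1 = −31·257 + 96·83
1 = 96·19872 − 7423·257
So 257·(-7423) ≡ 1 (mod 19872), hence d ≡ -7423 ≡ 12449 (mod 19872).

12449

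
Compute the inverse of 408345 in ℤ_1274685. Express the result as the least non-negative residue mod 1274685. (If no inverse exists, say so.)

Compute gcd(408345, 1274685):
1274685 = 3·408345 + 49650
408345 = 8·49650 + 11145
49650 = 4·11145 + 5070
11145 = 2·5070 + 1005
5070 = 5·1005 + 45
1005 = 22·45 + 15
45 = 3·15 + 0
Since gcd = 15 > 1, 408345 is not a unit mod 1274685.

no inverse exists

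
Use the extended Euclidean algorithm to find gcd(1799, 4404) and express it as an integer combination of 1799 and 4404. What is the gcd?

Apply Euclid's algorithm to 4404 and 1799:
4404 = 2*1799 + 806
1799 = 2*806 + 187
806 = 4*187 + 58
187 = 3*58 + 13
58 = 4*13 + 6
13 = 2*6 + 1
6 = 6*1 + 0
gcd(1799, 4404) = 1.
Working backward:
1 = 13 − 2·6
1 = −2·58 + 9·13
1 = 9·187 − 29·58
1 = −29·806 + 125·187
1 = 125·1799 − 279·806
1 = −279·4404 + 683·1799
So 1 = (-279)·4404 + (683)·1799.

1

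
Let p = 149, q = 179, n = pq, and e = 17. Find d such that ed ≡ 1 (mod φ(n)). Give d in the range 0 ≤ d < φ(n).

φ(n) = (p−1)(q−1) = 148·178 = 26344.
Need d with 17·d ≡ 1 (mod 26344). Apply the extended Euclidean algorithm:
26344 = 1549·17 + 11
17 = 1·11 + 6
11 = 1·6 + 5
6 = 1·5 + 1
5 = 5·1 + 0
Back-substitute:
1 = 6 − 5
1 = −11 + 2·6
1 = 2·17 − 3·11
1 = −3·26344 + 4649·17
So 17·4649 ≡ 1 (mod 26344), hence d = 4649.

4649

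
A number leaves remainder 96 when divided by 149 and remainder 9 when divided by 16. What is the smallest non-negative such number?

Write x = 96 + 149·k. Then 149·k ≡ 9 − 96 ≡ 9 (mod 16).
Need 149⁻¹ mod 16. Extended Euclid on (16, 5):
16 = 3*5 + 1
5 = 5*1 + 0
Back-substitute:
1 = 16 − 3·5
149⁻¹ ≡ 13 (mod 16), so k ≡ 13·9 ≡ 5 (mod 16).
x = 96 + 149·5 = 841.

841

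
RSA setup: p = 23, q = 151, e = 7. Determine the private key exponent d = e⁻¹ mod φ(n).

φ(n) = (p−1)(q−1) = 22·150 = 3300.
Need d with 7·d ≡ 1 (mod 3300). Apply the extended Euclidean algorithm:
3300 = 471×7 + 3
7 = 2×3 + 1
3 = 3×1 + 0
Back-substitute:
1 = 7 − 2·3
1 = −2·3300 + 943·7
So 7·943 ≡ 1 (mod 3300), hence d = 943.

943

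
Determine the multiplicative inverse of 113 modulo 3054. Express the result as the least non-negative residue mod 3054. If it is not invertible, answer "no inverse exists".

gcd(3054, 113) by repeated division:
3054 = 27·113 + 3
113 = 37·3 + 2
3 = 1·2 + 1
2 = 2·1 + 0
gcd = 1, so the inverse exists. Back-substitute:
1 = 3 − 2
1 = −113 + 38·3
1 = 38·3054 − 1027·113
So 113·(-1027) ≡ 1 (mod 3054), and -1027 ≡ 2027 (mod 3054).

2027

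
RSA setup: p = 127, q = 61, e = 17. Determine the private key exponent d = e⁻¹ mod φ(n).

3113

φ(n) = (p−1)(q−1) = 126·60 = 7560.
Need d with 17·d ≡ 1 (mod 7560). Apply the extended Euclidean algorithm:
7560 = 444×17 + 12
17 = 1×12 + 5
12 = 2×5 + 2
5 = 2×2 + 1
2 = 2×1 + 0
Back-substitute:
1 = 5 − 2·2
1 = −2·12 + 5·5
1 = 5·17 − 7·12
1 = −7·7560 + 3113·17
So 17·3113 ≡ 1 (mod 7560), hence d = 3113.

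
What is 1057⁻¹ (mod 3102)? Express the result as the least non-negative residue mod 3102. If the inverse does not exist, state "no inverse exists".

Extended Euclidean algorithm:
3102 = 2·1057 + 988
1057 = 1·988 + 69
988 = 14·69 + 22
69 = 3·22 + 3
22 = 7·3 + 1
3 = 3·1 + 0
Since gcd(1057, 3102) = 1, back-substitute to write 1 as a combination:
1 = 22 − 7·3
1 = −7·69 + 22·22
1 = 22·988 − 315·69
1 = −315·1057 + 337·988
1 = 337·3102 − 989·1057
Thus 1057·(-989) ≡ 1 (mod 3102); reducing, -989 mod 3102 = 2113.

2113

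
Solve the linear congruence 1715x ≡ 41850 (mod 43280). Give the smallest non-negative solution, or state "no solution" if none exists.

302

First find gcd(1715, 43280):
43280 = 25×1715 + 405
1715 = 4×405 + 95
405 = 4×95 + 25
95 = 3×25 + 20
25 = 1×20 + 5
20 = 4×5 + 0
gcd = 5 and 5 | 41850, so solutions exist. Divide through by 5: 343x ≡ 8370 (mod 8656).
Now find 343⁻¹ mod 8656:
8656 = 25*343 + 81
343 = 4*81 + 19
81 = 4*19 + 5
19 = 3*5 + 4
5 = 1*4 + 1
4 = 4*1 + 0
Back-substitute:
1 = 5 − 4
1 = −19 + 4·5
1 = 4·81 − 17·19
1 = −17·343 + 72·81
1 = 72·8656 − 1817·343
So 343·(-1817) ≡ 1 (mod 8656), i.e. 343⁻¹ ≡ 6839.
Then x ≡ 6839·8370 ≡ 302 (mod 8656); the smallest non-negative solution is x = 302.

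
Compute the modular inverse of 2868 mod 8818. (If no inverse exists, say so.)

Euclidean algorithm on 8818, 2868:
8818 = 3×2868 + 214
2868 = 13×214 + 86
214 = 2×86 + 42
86 = 2×42 + 2
42 = 21×2 + 0
gcd(2868, 8818) = 2 ≠ 1, so 2868 has no multiplicative inverse modulo 8818.

no inverse exists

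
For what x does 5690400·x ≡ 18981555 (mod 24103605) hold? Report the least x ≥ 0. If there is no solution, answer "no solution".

First find gcd(5690400, 24103605):
24103605 = 4·5690400 + 1342005
5690400 = 4·1342005 + 322380
1342005 = 4·322380 + 52485
322380 = 6·52485 + 7470
52485 = 7·7470 + 195
7470 = 38·195 + 60
195 = 3·60 + 15
60 = 4·15 + 0
gcd = 15 and 15 | 18981555, so solutions exist. Divide through by 15: 379360x ≡ 1265437 (mod 1606907).
Now find 379360⁻¹ mod 1606907:
1606907 = 4×379360 + 89467
379360 = 4×89467 + 21492
89467 = 4×21492 + 3499
21492 = 6×3499 + 498
3499 = 7×498 + 13
498 = 38×13 + 4
13 = 3×4 + 1
4 = 4×1 + 0
Back-substitute:
1 = 13 − 3·4
1 = −3·498 + 115·13
1 = 115·3499 − 808·498
1 = −808·21492 + 4963·3499
1 = 4963·89467 − 20660·21492
1 = −20660·379360 + 87603·89467
1 = 87603·1606907 − 371072·379360
So 379360·(-371072) ≡ 1 (mod 1606907), i.e. 379360⁻¹ ≡ 1235835.
Then x ≡ 1235835·1265437 ≡ 518169 (mod 1606907); the smallest non-negative solution is x = 518169.

518169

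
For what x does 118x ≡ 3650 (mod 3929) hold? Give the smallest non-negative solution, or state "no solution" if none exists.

First find gcd(118, 3929):
3929 = 33×118 + 35
118 = 3×35 + 13
35 = 2×13 + 9
13 = 1×9 + 4
9 = 2×4 + 1
4 = 4×1 + 0
gcd = 1, so a unique solution mod 3929 exists.
Back-substitute for the Bézout coefficients:
1 = 9 − 2·4
1 = −2·13 + 3·9
1 = 3·35 − 8·13
1 = −8·118 + 27·35
1 = 27·3929 − 899·118
So 118·(-899) ≡ 1 (mod 3929), giving 118⁻¹ ≡ 3030.
x ≡ 118⁻¹·3650 ≡ 3030·3650 ≡ 3294 (mod 3929).

3294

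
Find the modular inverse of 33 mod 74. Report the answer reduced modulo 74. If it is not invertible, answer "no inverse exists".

gcd(74, 33) by repeated division:
74 = 2·33 + 8
33 = 4·8 + 1
8 = 8·1 + 0
Since gcd(33, 74) = 1, back-substitute to write 1 as a combination:
1 = 33 − 4·8
1 = −4·74 + 9·33
So 33·9 ≡ 1 (mod 74).

9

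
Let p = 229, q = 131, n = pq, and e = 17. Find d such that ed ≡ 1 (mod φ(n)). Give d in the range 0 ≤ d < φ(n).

26153

φ(n) = (p−1)(q−1) = 228·130 = 29640.
Need d with 17·d ≡ 1 (mod 29640). Apply the extended Euclidean algorithm:
29640 = 1743·17 + 9
17 = 1·9 + 8
9 = 1·8 + 1
8 = 8·1 + 0
Back-substitute:
1 = 9 − 8
1 = −17 + 2·9
1 = 2·29640 − 3487·17
So 17·(-3487) ≡ 1 (mod 29640), hence d ≡ -3487 ≡ 26153 (mod 29640).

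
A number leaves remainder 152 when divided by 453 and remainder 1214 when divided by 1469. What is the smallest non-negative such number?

71726

Write x = 152 + 453·k. Then 453·k ≡ 1214 − 152 ≡ 1062 (mod 1469).
Need 453⁻¹ mod 1469. Extended Euclid on (1469, 453):
1469 = 3·453 + 110
453 = 4·110 + 13
110 = 8·13 + 6
13 = 2·6 + 1
6 = 6·1 + 0
Back-substitute:
1 = 13 − 2·6
1 = −2·110 + 17·13
1 = 17·453 − 70·110
1 = −70·1469 + 227·453
453⁻¹ ≡ 227 (mod 1469), so k ≡ 227·1062 ≡ 158 (mod 1469).
x = 152 + 453·158 = 71726.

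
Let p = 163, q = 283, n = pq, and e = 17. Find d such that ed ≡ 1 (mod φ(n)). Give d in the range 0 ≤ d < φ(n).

φ(n) = (p−1)(q−1) = 162·282 = 45684.
Need d with 17·d ≡ 1 (mod 45684). Apply the extended Euclidean algorithm:
45684 = 2687*17 + 5
17 = 3*5 + 2
5 = 2*2 + 1
2 = 2*1 + 0
Back-substitute:
1 = 5 − 2·2
1 = −2·17 + 7·5
1 = 7·45684 − 18811·17
So 17·(-18811) ≡ 1 (mod 45684), hence d ≡ -18811 ≡ 26873 (mod 45684).

26873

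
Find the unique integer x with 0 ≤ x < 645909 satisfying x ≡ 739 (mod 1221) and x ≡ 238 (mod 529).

Write x = 739 + 1221·k. Then 1221·k ≡ 238 − 739 ≡ 28 (mod 529).
Need 1221⁻¹ mod 529. Extended Euclid on (529, 163):
529 = 3·163 + 40
163 = 4·40 + 3
40 = 13·3 + 1
3 = 3·1 + 0
Back-substitute:
1 = 40 − 13·3
1 = −13·163 + 53·40
1 = 53·529 − 172·163
1221⁻¹ ≡ 357 (mod 529), so k ≡ 357·28 ≡ 474 (mod 529).
x = 739 + 1221·474 = 579493.

579493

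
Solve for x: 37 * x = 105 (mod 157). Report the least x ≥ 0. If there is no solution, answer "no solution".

First find gcd(37, 157):
157 = 4·37 + 9
37 = 4·9 + 1
9 = 9·1 + 0
gcd = 1, so a unique solution mod 157 exists.
Back-substitute for the Bézout coefficients:
1 = 37 − 4·9
1 = −4·157 + 17·37
So 37·(17) ≡ 1 (mod 157), giving 37⁻¹ ≡ 17.
x ≡ 37⁻¹·105 ≡ 17·105 ≡ 58 (mod 157).

58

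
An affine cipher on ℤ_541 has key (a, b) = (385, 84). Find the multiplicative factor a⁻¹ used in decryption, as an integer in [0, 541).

378

gcd(541, 385) by repeated division:
541 = 1·385 + 156
385 = 2·156 + 73
156 = 2·73 + 10
73 = 7·10 + 3
10 = 3·3 + 1
3 = 3·1 + 0
Since gcd(385, 541) = 1, back-substitute to write 1 as a combination:
1 = 10 − 3·3
1 = −3·73 + 22·10
1 = 22·156 − 47·73
1 = −47·385 + 116·156
1 = 116·541 − 163·385
So 385·(-163) ≡ 1 (mod 541), and -163 ≡ 378 (mod 541).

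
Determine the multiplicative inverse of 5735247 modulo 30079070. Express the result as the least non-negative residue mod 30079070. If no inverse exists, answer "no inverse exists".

Euclidean algorithm on 30079070, 5735247:
30079070 = 5×5735247 + 1402835
5735247 = 4×1402835 + 123907
1402835 = 11×123907 + 39858
123907 = 3×39858 + 4333
39858 = 9×4333 + 861
4333 = 5×861 + 28
861 = 30×28 + 21
28 = 1×21 + 7
21 = 3×7 + 0
The gcd is 7, not 1, hence no inverse exists.

no inverse exists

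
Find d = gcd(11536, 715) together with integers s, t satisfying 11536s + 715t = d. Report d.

1

Apply Euclid's algorithm to 11536 and 715:
11536 = 16·715 + 96
715 = 7·96 + 43
96 = 2·43 + 10
43 = 4·10 + 3
10 = 3·3 + 1
3 = 3·1 + 0
gcd(11536, 715) = 1.
Express as a combination:
1 = 10 − 3·3
1 = −3·43 + 13·10
1 = 13·96 − 29·43
1 = −29·715 + 216·96
1 = 216·11536 − 3485·715
So 1 = (216)·11536 + (-3485)·715.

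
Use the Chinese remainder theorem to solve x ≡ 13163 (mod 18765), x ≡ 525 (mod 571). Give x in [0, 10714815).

Write x = 13163 + 18765·k. Then 18765·k ≡ 525 − 13163 ≡ 495 (mod 571).
Need 18765⁻¹ mod 571. Extended Euclid on (571, 493):
571 = 1*493 + 78
493 = 6*78 + 25
78 = 3*25 + 3
25 = 8*3 + 1
3 = 3*1 + 0
Back-substitute:
1 = 25 − 8·3
1 = −8·78 + 25·25
1 = 25·493 − 158·78
1 = −158·571 + 183·493
18765⁻¹ ≡ 183 (mod 571), so k ≡ 183·495 ≡ 367 (mod 571).
x = 13163 + 18765·367 = 6899918.

6899918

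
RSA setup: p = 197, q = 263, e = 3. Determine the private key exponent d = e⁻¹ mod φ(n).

φ(n) = (p−1)(q−1) = 196·262 = 51352.
Need d with 3·d ≡ 1 (mod 51352). Apply the extended Euclidean algorithm:
51352 = 17117*3 + 1
3 = 3*1 + 0
Back-substitute:
1 = 51352 − 17117·3
So 3·(-17117) ≡ 1 (mod 51352), hence d ≡ -17117 ≡ 34235 (mod 51352).

34235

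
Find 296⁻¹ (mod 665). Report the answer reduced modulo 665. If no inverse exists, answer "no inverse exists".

Run Euclid on (665, 296):
665 = 2*296 + 73
296 = 4*73 + 4
73 = 18*4 + 1
4 = 4*1 + 0
Since gcd(296, 665) = 1, back-substitute to write 1 as a combination:
1 = 73 − 18·4
1 = −18·296 + 73·73
1 = 73·665 − 164·296
Hence 296⁻¹ ≡ -164 ≡ 501 (mod 665).

501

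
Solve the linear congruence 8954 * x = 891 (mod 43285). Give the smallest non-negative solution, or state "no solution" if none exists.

2364

First find gcd(8954, 43285):
43285 = 4*8954 + 7469
8954 = 1*7469 + 1485
7469 = 5*1485 + 44
1485 = 33*44 + 33
44 = 1*33 + 11
33 = 3*11 + 0
gcd = 11 and 11 | 891, so solutions exist. Divide through by 11: 814x ≡ 81 (mod 3935).
Now find 814⁻¹ mod 3935:
3935 = 4·814 + 679
814 = 1·679 + 135
679 = 5·135 + 4
135 = 33·4 + 3
4 = 1·3 + 1
3 = 3·1 + 0
Back-substitute:
1 = 4 − 3
1 = −135 + 34·4
1 = 34·679 − 171·135
1 = −171·814 + 205·679
1 = 205·3935 − 991·814
So 814·(-991) ≡ 1 (mod 3935), i.e. 814⁻¹ ≡ 2944.
Then x ≡ 2944·81 ≡ 2364 (mod 3935); the smallest non-negative solution is x = 2364.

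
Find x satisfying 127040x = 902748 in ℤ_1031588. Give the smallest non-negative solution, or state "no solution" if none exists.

First find gcd(127040, 1031588):
1031588 = 8*127040 + 15268
127040 = 8*15268 + 4896
15268 = 3*4896 + 580
4896 = 8*580 + 256
580 = 2*256 + 68
256 = 3*68 + 52
68 = 1*52 + 16
52 = 3*16 + 4
16 = 4*4 + 0
gcd = 4 and 4 | 902748, so solutions exist. Divide through by 4: 31760x ≡ 225687 (mod 257897).
Now find 31760⁻¹ mod 257897:
257897 = 8*31760 + 3817
31760 = 8*3817 + 1224
3817 = 3*1224 + 145
1224 = 8*145 + 64
145 = 2*64 + 17
64 = 3*17 + 13
17 = 1*13 + 4
13 = 3*4 + 1
4 = 4*1 + 0
Back-substitute:
1 = 13 − 3·4
1 = −3·17 + 4·13
1 = 4·64 − 15·17
1 = −15·145 + 34·64
1 = 34·1224 − 287·145
1 = −287·3817 + 895·1224
1 = 895·31760 − 7447·3817
1 = −7447·257897 + 60471·31760
So 31760⁻¹ ≡ 60471 (mod 257897).
Then x ≡ 60471·225687 ≡ 125131 (mod 257897); the smallest non-negative solution is x = 125131.

125131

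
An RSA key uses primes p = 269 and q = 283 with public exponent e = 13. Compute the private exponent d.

φ(n) = (p−1)(q−1) = 268·282 = 75576.
Need d with 13·d ≡ 1 (mod 75576). Apply the extended Euclidean algorithm:
75576 = 5813*13 + 7
13 = 1*7 + 6
7 = 1*6 + 1
6 = 6*1 + 0
Back-substitute:
1 = 7 − 6
1 = −13 + 2·7
1 = 2·75576 − 11627·13
So 13·(-11627) ≡ 1 (mod 75576), hence d ≡ -11627 ≡ 63949 (mod 75576).

63949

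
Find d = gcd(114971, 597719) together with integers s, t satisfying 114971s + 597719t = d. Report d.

1

Apply Euclid's algorithm to 597719 and 114971:
597719 = 5·114971 + 22864
114971 = 5·22864 + 651
22864 = 35·651 + 79
651 = 8·79 + 19
79 = 4·19 + 3
19 = 6·3 + 1
3 = 3·1 + 0
gcd(114971, 597719) = 1.
Back-substituting:
1 = 19 − 6·3
1 = −6·79 + 25·19
1 = 25·651 − 206·79
1 = −206·22864 + 7235·651
1 = 7235·114971 − 36381·22864
1 = −36381·597719 + 189140·114971
So 1 = (-36381)·597719 + (189140)·114971.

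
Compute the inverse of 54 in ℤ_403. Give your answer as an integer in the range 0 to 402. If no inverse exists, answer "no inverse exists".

306

Run Euclid on (403, 54):
403 = 7·54 + 25
54 = 2·25 + 4
25 = 6·4 + 1
4 = 4·1 + 0
The gcd is 1. Working backward:
1 = 25 − 6·4
1 = −6·54 + 13·25
1 = 13·403 − 97·54
Thus 54·(-97) ≡ 1 (mod 403); reducing, -97 mod 403 = 306.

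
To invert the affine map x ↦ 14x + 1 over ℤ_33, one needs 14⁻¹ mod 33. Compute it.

gcd(33, 14) by repeated division:
33 = 2×14 + 5
14 = 2×5 + 4
5 = 1×4 + 1
4 = 4×1 + 0
Since gcd(14, 33) = 1, back-substitute to write 1 as a combination:
1 = 5 − 4
1 = −14 + 3·5
1 = 3·33 − 7·14
So 14·(-7) ≡ 1 (mod 33), and -7 ≡ 26 (mod 33).

26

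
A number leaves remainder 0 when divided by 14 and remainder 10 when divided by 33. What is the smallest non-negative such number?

406

Write x = 0 + 14·k. Then 14·k ≡ 10 − 0 ≡ 10 (mod 33).
Need 14⁻¹ mod 33. Extended Euclid on (33, 14):
33 = 2*14 + 5
14 = 2*5 + 4
5 = 1*4 + 1
4 = 4*1 + 0
Back-substitute:
1 = 5 − 4
1 = −14 + 3·5
1 = 3·33 − 7·14
14⁻¹ ≡ 26 (mod 33), so k ≡ 26·10 ≡ 29 (mod 33).
x = 0 + 14·29 = 406.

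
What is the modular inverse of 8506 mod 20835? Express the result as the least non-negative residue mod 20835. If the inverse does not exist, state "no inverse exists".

Extended Euclidean algorithm:
20835 = 2×8506 + 3823
8506 = 2×3823 + 860
3823 = 4×860 + 383
860 = 2×383 + 94
383 = 4×94 + 7
94 = 13×7 + 3
7 = 2×3 + 1
3 = 3×1 + 0
The gcd is 1. Working backward:
1 = 7 − 2·3
1 = −2·94 + 27·7
1 = 27·383 − 110·94
1 = −110·860 + 247·383
1 = 247·3823 − 1098·860
1 = −1098·8506 + 2443·3823
1 = 2443·20835 − 5984·8506
Hence 8506⁻¹ ≡ -5984 ≡ 14851 (mod 20835).

14851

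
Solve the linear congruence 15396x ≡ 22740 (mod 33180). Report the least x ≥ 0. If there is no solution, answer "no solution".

First find gcd(15396, 33180):
33180 = 2·15396 + 2388
15396 = 6·2388 + 1068
2388 = 2·1068 + 252
1068 = 4·252 + 60
252 = 4·60 + 12
60 = 5·12 + 0
gcd = 12 and 12 | 22740, so solutions exist. Divide through by 12: 1283x ≡ 1895 (mod 2765).
Now find 1283⁻¹ mod 2765:
2765 = 2·1283 + 199
1283 = 6·199 + 89
199 = 2·89 + 21
89 = 4·21 + 5
21 = 4·5 + 1
5 = 5·1 + 0
Back-substitute:
1 = 21 − 4·5
1 = −4·89 + 17·21
1 = 17·199 − 38·89
1 = −38·1283 + 245·199
1 = 245·2765 − 528·1283
So 1283·(-528) ≡ 1 (mod 2765), i.e. 1283⁻¹ ≡ 2237.
Then x ≡ 2237·1895 ≡ 370 (mod 2765); the smallest non-negative solution is x = 370.

370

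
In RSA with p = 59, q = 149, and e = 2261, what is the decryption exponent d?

1101

φ(n) = (p−1)(q−1) = 58·148 = 8584.
Need d with 2261·d ≡ 1 (mod 8584). Apply the extended Euclidean algorithm:
8584 = 3·2261 + 1801
2261 = 1·1801 + 460
1801 = 3·460 + 421
460 = 1·421 + 39
421 = 10·39 + 31
39 = 1·31 + 8
31 = 3·8 + 7
8 = 1·7 + 1
7 = 7·1 + 0
Back-substitute:
1 = 8 − 7
1 = −31 + 4·8
1 = 4·39 − 5·31
1 = −5·421 + 54·39
1 = 54·460 − 59·421
1 = −59·1801 + 231·460
1 = 231·2261 − 290·1801
1 = −290·8584 + 1101·2261
So 2261·1101 ≡ 1 (mod 8584), hence d = 1101.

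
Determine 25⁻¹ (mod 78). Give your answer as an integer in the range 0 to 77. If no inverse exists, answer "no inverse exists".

Apply the Euclidean algorithm to 78 and 25:
78 = 3·25 + 3
25 = 8·3 + 1
3 = 3·1 + 0
gcd = 1, so the inverse exists. Back-substitute:
1 = 25 − 8·3
1 = −8·78 + 25·25
So 25·25 ≡ 1 (mod 78).

25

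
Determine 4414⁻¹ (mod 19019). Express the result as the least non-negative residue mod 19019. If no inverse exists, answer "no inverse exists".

5735

Apply the Euclidean algorithm to 19019 and 4414:
19019 = 4·4414 + 1363
4414 = 3·1363 + 325
1363 = 4·325 + 63
325 = 5·63 + 10
63 = 6·10 + 3
10 = 3·3 + 1
3 = 3·1 + 0
Since gcd(4414, 19019) = 1, back-substitute to write 1 as a combination:
1 = 10 − 3·3
1 = −3·63 + 19·10
1 = 19·325 − 98·63
1 = −98·1363 + 411·325
1 = 411·4414 − 1331·1363
1 = −1331·19019 + 5735·4414
So 4414·5735 ≡ 1 (mod 19019).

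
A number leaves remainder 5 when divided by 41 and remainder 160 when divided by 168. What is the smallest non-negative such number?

5704

Write x = 5 + 41·k. Then 41·k ≡ 160 − 5 ≡ 155 (mod 168).
Need 41⁻¹ mod 168. Extended Euclid on (168, 41):
168 = 4*41 + 4
41 = 10*4 + 1
4 = 4*1 + 0
Back-substitute:
1 = 41 − 10·4
1 = −10·168 + 41·41
41⁻¹ ≡ 41 (mod 168), so k ≡ 41·155 ≡ 139 (mod 168).
x = 5 + 41·139 = 5704.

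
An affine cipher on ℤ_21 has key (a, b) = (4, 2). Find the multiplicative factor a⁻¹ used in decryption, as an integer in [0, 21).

Run Euclid on (21, 4):
21 = 5×4 + 1
4 = 4×1 + 0
The gcd is 1. Working backward:
1 = 21 − 5·4
So 4·(-5) ≡ 1 (mod 21), and -5 ≡ 16 (mod 21).

16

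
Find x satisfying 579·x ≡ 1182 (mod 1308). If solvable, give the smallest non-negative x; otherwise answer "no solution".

First find gcd(579, 1308):
1308 = 2*579 + 150
579 = 3*150 + 129
150 = 1*129 + 21
129 = 6*21 + 3
21 = 7*3 + 0
gcd = 3 and 3 | 1182, so solutions exist. Divide through by 3: 193x ≡ 394 (mod 436).
Now find 193⁻¹ mod 436:
436 = 2·193 + 50
193 = 3·50 + 43
50 = 1·43 + 7
43 = 6·7 + 1
7 = 7·1 + 0
Back-substitute:
1 = 43 − 6·7
1 = −6·50 + 7·43
1 = 7·193 − 27·50
1 = −27·436 + 61·193
So 193⁻¹ ≡ 61 (mod 436).
Then x ≡ 61·394 ≡ 54 (mod 436); the smallest non-negative solution is x = 54.

54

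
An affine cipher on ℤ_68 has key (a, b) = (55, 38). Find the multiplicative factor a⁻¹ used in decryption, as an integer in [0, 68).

Run Euclid on (68, 55):
68 = 1·55 + 13
55 = 4·13 + 3
13 = 4·3 + 1
3 = 3·1 + 0
Since gcd(55, 68) = 1, back-substitute to write 1 as a combination:
1 = 13 − 4·3
1 = −4·55 + 17·13
1 = 17·68 − 21·55
Hence 55⁻¹ ≡ -21 ≡ 47 (mod 68).

47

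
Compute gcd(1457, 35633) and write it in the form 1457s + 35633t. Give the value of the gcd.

Repeated division:
35633 = 24·1457 + 665
1457 = 2·665 + 127
665 = 5·127 + 30
127 = 4·30 + 7
30 = 4·7 + 2
7 = 3·2 + 1
2 = 2·1 + 0
gcd(1457, 35633) = 1.
Working backward:
1 = 7 − 3·2
1 = −3·30 + 13·7
1 = 13·127 − 55·30
1 = −55·665 + 288·127
1 = 288·1457 − 631·665
1 = −631·35633 + 15432·1457
So 1 = (-631)·35633 + (15432)·1457.

1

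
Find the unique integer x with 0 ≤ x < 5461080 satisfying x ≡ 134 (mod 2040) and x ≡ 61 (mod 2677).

Write x = 134 + 2040·k. Then 2040·k ≡ 61 − 134 ≡ 2604 (mod 2677).
Need 2040⁻¹ mod 2677. Extended Euclid on (2677, 2040):
2677 = 1*2040 + 637
2040 = 3*637 + 129
637 = 4*129 + 121
129 = 1*121 + 8
121 = 15*8 + 1
8 = 8*1 + 0
Back-substitute:
1 = 121 − 15·8
1 = −15·129 + 16·121
1 = 16·637 − 79·129
1 = −79·2040 + 253·637
1 = 253·2677 − 332·2040
2040⁻¹ ≡ 2345 (mod 2677), so k ≡ 2345·2604 ≡ 143 (mod 2677).
x = 134 + 2040·143 = 291854.

291854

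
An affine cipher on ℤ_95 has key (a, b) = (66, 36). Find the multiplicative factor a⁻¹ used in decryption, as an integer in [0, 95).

36

Run Euclid on (95, 66):
95 = 1*66 + 29
66 = 2*29 + 8
29 = 3*8 + 5
8 = 1*5 + 3
5 = 1*3 + 2
3 = 1*2 + 1
2 = 2*1 + 0
Since gcd(66, 95) = 1, back-substitute to write 1 as a combination:
1 = 3 − 2
1 = −5 + 2·3
1 = 2·8 − 3·5
1 = −3·29 + 11·8
1 = 11·66 − 25·29
1 = −25·95 + 36·66
So 66·36 ≡ 1 (mod 95).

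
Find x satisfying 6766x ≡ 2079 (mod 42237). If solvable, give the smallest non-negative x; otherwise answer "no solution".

28485

First find gcd(6766, 42237):
42237 = 6·6766 + 1641
6766 = 4·1641 + 202
1641 = 8·202 + 25
202 = 8·25 + 2
25 = 12·2 + 1
2 = 2·1 + 0
gcd = 1, so a unique solution mod 42237 exists.
Back-substitute for the Bézout coefficients:
1 = 25 − 12·2
1 = −12·202 + 97·25
1 = 97·1641 − 788·202
1 = −788·6766 + 3249·1641
1 = 3249·42237 − 20282·6766
So 6766·(-20282) ≡ 1 (mod 42237), giving 6766⁻¹ ≡ 21955.
x ≡ 6766⁻¹·2079 ≡ 21955·2079 ≡ 28485 (mod 42237).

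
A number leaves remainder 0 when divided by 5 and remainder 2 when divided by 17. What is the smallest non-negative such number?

Write x = 0 + 5·k. Then 5·k ≡ 2 − 0 ≡ 2 (mod 17).
Need 5⁻¹ mod 17. Extended Euclid on (17, 5):
17 = 3·5 + 2
5 = 2·2 + 1
2 = 2·1 + 0
Back-substitute:
1 = 5 − 2·2
1 = −2·17 + 7·5
5⁻¹ ≡ 7 (mod 17), so k ≡ 7·2 ≡ 14 (mod 17).
x = 0 + 5·14 = 70.

70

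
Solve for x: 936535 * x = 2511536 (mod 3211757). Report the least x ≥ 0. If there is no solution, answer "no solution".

First find gcd(936535, 3211757):
3211757 = 3*936535 + 402152
936535 = 2*402152 + 132231
402152 = 3*132231 + 5459
132231 = 24*5459 + 1215
5459 = 4*1215 + 599
1215 = 2*599 + 17
599 = 35*17 + 4
17 = 4*4 + 1
4 = 4*1 + 0
gcd = 1, so a unique solution mod 3211757 exists.
Back-substitute for the Bézout coefficients:
1 = 17 − 4·4
1 = −4·599 + 141·17
1 = 141·1215 − 286·599
1 = −286·5459 + 1285·1215
1 = 1285·132231 − 31126·5459
1 = −31126·402152 + 94663·132231
1 = 94663·936535 − 220452·402152
1 = −220452·3211757 + 756019·936535
So 936535·(756019) ≡ 1 (mod 3211757), giving 936535⁻¹ ≡ 756019.
x ≡ 936535⁻¹·2511536 ≡ 756019·2511536 ≡ 679083 (mod 3211757).

679083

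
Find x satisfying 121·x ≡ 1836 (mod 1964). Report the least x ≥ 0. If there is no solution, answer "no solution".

1476

First find gcd(121, 1964):
1964 = 16×121 + 28
121 = 4×28 + 9
28 = 3×9 + 1
9 = 9×1 + 0
gcd = 1, so a unique solution mod 1964 exists.
Back-substitute for the Bézout coefficients:
1 = 28 − 3·9
1 = −3·121 + 13·28
1 = 13·1964 − 211·121
So 121·(-211) ≡ 1 (mod 1964), giving 121⁻¹ ≡ 1753.
x ≡ 121⁻¹·1836 ≡ 1753·1836 ≡ 1476 (mod 1964).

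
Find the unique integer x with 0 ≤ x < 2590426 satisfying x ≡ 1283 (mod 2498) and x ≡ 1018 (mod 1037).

Write x = 1283 + 2498·k. Then 2498·k ≡ 1018 − 1283 ≡ 772 (mod 1037).
Need 2498⁻¹ mod 1037. Extended Euclid on (1037, 424):
1037 = 2*424 + 189
424 = 2*189 + 46
189 = 4*46 + 5
46 = 9*5 + 1
5 = 5*1 + 0
Back-substitute:
1 = 46 − 9·5
1 = −9·189 + 37·46
1 = 37·424 − 83·189
1 = −83·1037 + 203·424
2498⁻¹ ≡ 203 (mod 1037), so k ≡ 203·772 ≡ 129 (mod 1037).
x = 1283 + 2498·129 = 323525.

323525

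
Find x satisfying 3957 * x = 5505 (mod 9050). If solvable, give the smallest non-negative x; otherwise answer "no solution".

5065

First find gcd(3957, 9050):
9050 = 2·3957 + 1136
3957 = 3·1136 + 549
1136 = 2·549 + 38
549 = 14·38 + 17
38 = 2·17 + 4
17 = 4·4 + 1
4 = 4·1 + 0
gcd = 1, so a unique solution mod 9050 exists.
Back-substitute for the Bézout coefficients:
1 = 17 − 4·4
1 = −4·38 + 9·17
1 = 9·549 − 130·38
1 = −130·1136 + 269·549
1 = 269·3957 − 937·1136
1 = −937·9050 + 2143·3957
So 3957·(2143) ≡ 1 (mod 9050), giving 3957⁻¹ ≡ 2143.
x ≡ 3957⁻¹·5505 ≡ 2143·5505 ≡ 5065 (mod 9050).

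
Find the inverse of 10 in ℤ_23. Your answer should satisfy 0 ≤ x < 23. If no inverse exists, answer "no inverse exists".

gcd(23, 10) by repeated division:
23 = 2×10 + 3
10 = 3×3 + 1
3 = 3×1 + 0
gcd = 1, so the inverse exists. Back-substitute:
1 = 10 − 3·3
1 = −3·23 + 7·10
So 10·7 ≡ 1 (mod 23).

7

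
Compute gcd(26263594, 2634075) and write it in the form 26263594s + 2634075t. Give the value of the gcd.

Apply Euclid's algorithm to 26263594 and 2634075:
26263594 = 9*2634075 + 2556919
2634075 = 1*2556919 + 77156
2556919 = 33*77156 + 10771
77156 = 7*10771 + 1759
10771 = 6*1759 + 217
1759 = 8*217 + 23
217 = 9*23 + 10
23 = 2*10 + 3
10 = 3*3 + 1
3 = 3*1 + 0
gcd(26263594, 2634075) = 1.
Express as a combination:
1 = 10 − 3·3
1 = −3·23 + 7·10
1 = 7·217 − 66·23
1 = −66·1759 + 535·217
1 = 535·10771 − 3276·1759
1 = −3276·77156 + 23467·10771
1 = 23467·2556919 − 777687·77156
1 = −777687·2634075 + 801154·2556919
1 = 801154·26263594 − 7988073·2634075
So 1 = (801154)·26263594 + (-7988073)·2634075.

1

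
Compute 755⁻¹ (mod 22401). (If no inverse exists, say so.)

Extended Euclidean algorithm:
22401 = 29*755 + 506
755 = 1*506 + 249
506 = 2*249 + 8
249 = 31*8 + 1
8 = 8*1 + 0
The gcd is 1. Working backward:
1 = 249 − 31·8
1 = −31·506 + 63·249
1 = 63·755 − 94·506
1 = −94·22401 + 2789·755
So 755·2789 ≡ 1 (mod 22401).

2789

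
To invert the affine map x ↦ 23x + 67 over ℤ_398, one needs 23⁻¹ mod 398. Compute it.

Extended Euclidean algorithm:
398 = 17×23 + 7
23 = 3×7 + 2
7 = 3×2 + 1
2 = 2×1 + 0
The gcd is 1. Working backward:
1 = 7 − 3·2
1 = −3·23 + 10·7
1 = 10·398 − 173·23
Thus 23·(-173) ≡ 1 (mod 398); reducing, -173 mod 398 = 225.

225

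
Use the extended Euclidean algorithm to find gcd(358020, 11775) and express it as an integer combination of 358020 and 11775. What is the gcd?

Euclidean algorithm:
358020 = 30·11775 + 4770
11775 = 2·4770 + 2235
4770 = 2·2235 + 300
2235 = 7·300 + 135
300 = 2·135 + 30
135 = 4·30 + 15
30 = 2·15 + 0
gcd(358020, 11775) = 15.
Express as a combination:
15 = 135 − 4·30
15 = −4·300 + 9·135
15 = 9·2235 − 67·300
15 = −67·4770 + 143·2235
15 = 143·11775 − 353·4770
15 = −353·358020 + 10733·11775
So 15 = (-353)·358020 + (10733)·11775.

15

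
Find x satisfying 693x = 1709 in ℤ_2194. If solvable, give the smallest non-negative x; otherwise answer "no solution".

First find gcd(693, 2194):
2194 = 3·693 + 115
693 = 6·115 + 3
115 = 38·3 + 1
3 = 3·1 + 0
gcd = 1, so a unique solution mod 2194 exists.
Back-substitute for the Bézout coefficients:
1 = 115 − 38·3
1 = −38·693 + 229·115
1 = 229·2194 − 725·693
So 693·(-725) ≡ 1 (mod 2194), giving 693⁻¹ ≡ 1469.
x ≡ 693⁻¹·1709 ≡ 1469·1709 ≡ 585 (mod 2194).

585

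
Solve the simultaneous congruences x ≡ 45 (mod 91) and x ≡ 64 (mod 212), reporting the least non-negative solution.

12148

Write x = 45 + 91·k. Then 91·k ≡ 64 − 45 ≡ 19 (mod 212).
Need 91⁻¹ mod 212. Extended Euclid on (212, 91):
212 = 2×91 + 30
91 = 3×30 + 1
30 = 30×1 + 0
Back-substitute:
1 = 91 − 3·30
1 = −3·212 + 7·91
91⁻¹ ≡ 7 (mod 212), so k ≡ 7·19 ≡ 133 (mod 212).
x = 45 + 91·133 = 12148.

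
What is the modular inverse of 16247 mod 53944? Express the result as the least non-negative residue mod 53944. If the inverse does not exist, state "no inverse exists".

Euclidean algorithm on 53944, 16247:
53944 = 3*16247 + 5203
16247 = 3*5203 + 638
5203 = 8*638 + 99
638 = 6*99 + 44
99 = 2*44 + 11
44 = 4*11 + 0
gcd(16247, 53944) = 11 ≠ 1, so 16247 has no multiplicative inverse modulo 53944.

no inverse exists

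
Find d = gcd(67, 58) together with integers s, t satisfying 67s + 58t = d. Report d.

Repeated division:
67 = 1·58 + 9
58 = 6·9 + 4
9 = 2·4 + 1
4 = 4·1 + 0
gcd(67, 58) = 1.
Back-substituting:
1 = 9 − 2·4
1 = −2·58 + 13·9
1 = 13·67 − 15·58
So 1 = (13)·67 + (-15)·58.

1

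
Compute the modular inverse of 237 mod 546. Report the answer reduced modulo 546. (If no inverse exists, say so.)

no inverse exists

Compute gcd(237, 546):
546 = 2*237 + 72
237 = 3*72 + 21
72 = 3*21 + 9
21 = 2*9 + 3
9 = 3*3 + 0
Since gcd = 3 > 1, 237 is not a unit mod 546.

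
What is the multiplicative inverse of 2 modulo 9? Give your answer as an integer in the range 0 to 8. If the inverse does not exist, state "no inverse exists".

5

Apply the Euclidean algorithm to 9 and 2:
9 = 4*2 + 1
2 = 2*1 + 0
The gcd is 1. Working backward:
1 = 9 − 4·2
Thus 2·(-4) ≡ 1 (mod 9); reducing, -4 mod 9 = 5.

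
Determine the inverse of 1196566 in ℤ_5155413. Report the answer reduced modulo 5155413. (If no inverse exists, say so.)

Extended Euclidean algorithm:
5155413 = 4×1196566 + 369149
1196566 = 3×369149 + 89119
369149 = 4×89119 + 12673
89119 = 7×12673 + 408
12673 = 31×408 + 25
408 = 16×25 + 8
25 = 3×8 + 1
8 = 8×1 + 0
gcd = 1, so the inverse exists. Back-substitute:
1 = 25 − 3·8
1 = −3·408 + 49·25
1 = 49·12673 − 1522·408
1 = −1522·89119 + 10703·12673
1 = 10703·369149 − 44334·89119
1 = −44334·1196566 + 143705·369149
1 = 143705·5155413 − 619154·1196566
So 1196566·(-619154) ≡ 1 (mod 5155413), and -619154 ≡ 4536259 (mod 5155413).

4536259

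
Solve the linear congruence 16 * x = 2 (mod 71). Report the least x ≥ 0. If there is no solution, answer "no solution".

First find gcd(16, 71):
71 = 4·16 + 7
16 = 2·7 + 2
7 = 3·2 + 1
2 = 2·1 + 0
gcd = 1, so a unique solution mod 71 exists.
Back-substitute for the Bézout coefficients:
1 = 7 − 3·2
1 = −3·16 + 7·7
1 = 7·71 − 31·16
So 16·(-31) ≡ 1 (mod 71), giving 16⁻¹ ≡ 40.
x ≡ 16⁻¹·2 ≡ 40·2 ≡ 9 (mod 71).

9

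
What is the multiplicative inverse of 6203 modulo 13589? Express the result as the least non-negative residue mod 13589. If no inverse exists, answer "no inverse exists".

3067

gcd(13589, 6203) by repeated division:
13589 = 2×6203 + 1183
6203 = 5×1183 + 288
1183 = 4×288 + 31
288 = 9×31 + 9
31 = 3×9 + 4
9 = 2×4 + 1
4 = 4×1 + 0
The gcd is 1. Working backward:
1 = 9 − 2·4
1 = −2·31 + 7·9
1 = 7·288 − 65·31
1 = −65·1183 + 267·288
1 = 267·6203 − 1400·1183
1 = −1400·13589 + 3067·6203
So 6203·3067 ≡ 1 (mod 13589).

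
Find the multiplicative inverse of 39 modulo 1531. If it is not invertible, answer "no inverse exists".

1374

Run Euclid on (1531, 39):
1531 = 39×39 + 10
39 = 3×10 + 9
10 = 1×9 + 1
9 = 9×1 + 0
The gcd is 1. Working backward:
1 = 10 − 9
1 = −39 + 4·10
1 = 4·1531 − 157·39
So 39·(-157) ≡ 1 (mod 1531), and -157 ≡ 1374 (mod 1531).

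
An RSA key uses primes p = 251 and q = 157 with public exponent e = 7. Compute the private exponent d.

11143

φ(n) = (p−1)(q−1) = 250·156 = 39000.
Need d with 7·d ≡ 1 (mod 39000). Apply the extended Euclidean algorithm:
39000 = 5571*7 + 3
7 = 2*3 + 1
3 = 3*1 + 0
Back-substitute:
1 = 7 − 2·3
1 = −2·39000 + 11143·7
So 7·11143 ≡ 1 (mod 39000), hence d = 11143.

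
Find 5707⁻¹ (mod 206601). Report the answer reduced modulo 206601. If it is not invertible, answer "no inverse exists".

gcd(206601, 5707) by repeated division:
206601 = 36*5707 + 1149
5707 = 4*1149 + 1111
1149 = 1*1111 + 38
1111 = 29*38 + 9
38 = 4*9 + 2
9 = 4*2 + 1
2 = 2*1 + 0
The gcd is 1. Working backward:
1 = 9 − 4·2
1 = −4·38 + 17·9
1 = 17·1111 − 497·38
1 = −497·1149 + 514·1111
1 = 514·5707 − 2553·1149
1 = −2553·206601 + 92422·5707
So 5707·92422 ≡ 1 (mod 206601).

92422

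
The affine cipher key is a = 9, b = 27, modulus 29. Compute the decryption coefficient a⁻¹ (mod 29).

Run Euclid on (29, 9):
29 = 3×9 + 2
9 = 4×2 + 1
2 = 2×1 + 0
gcd = 1, so the inverse exists. Back-substitute:
1 = 9 − 4·2
1 = −4·29 + 13·9
So 9·13 ≡ 1 (mod 29).

13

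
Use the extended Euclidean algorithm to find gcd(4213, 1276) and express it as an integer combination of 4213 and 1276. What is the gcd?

Repeated division:
4213 = 3·1276 + 385
1276 = 3·385 + 121
385 = 3·121 + 22
121 = 5·22 + 11
22 = 2·11 + 0
gcd(4213, 1276) = 11.
Express as a combination:
11 = 121 − 5·22
11 = −5·385 + 16·121
11 = 16·1276 − 53·385
11 = −53·4213 + 175·1276
So 11 = (-53)·4213 + (175)·1276.

11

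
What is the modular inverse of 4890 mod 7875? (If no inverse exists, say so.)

no inverse exists

Euclidean algorithm on 7875, 4890:
7875 = 1·4890 + 2985
4890 = 1·2985 + 1905
2985 = 1·1905 + 1080
1905 = 1·1080 + 825
1080 = 1·825 + 255
825 = 3·255 + 60
255 = 4·60 + 15
60 = 4·15 + 0
Since gcd = 15 > 1, 4890 is not a unit mod 7875.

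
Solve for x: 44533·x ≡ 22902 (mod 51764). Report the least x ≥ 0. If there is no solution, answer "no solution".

First find gcd(44533, 51764):
51764 = 1*44533 + 7231
44533 = 6*7231 + 1147
7231 = 6*1147 + 349
1147 = 3*349 + 100
349 = 3*100 + 49
100 = 2*49 + 2
49 = 24*2 + 1
2 = 2*1 + 0
gcd = 1, so a unique solution mod 51764 exists.
Back-substitute for the Bézout coefficients:
1 = 49 − 24·2
1 = −24·100 + 49·49
1 = 49·349 − 171·100
1 = −171·1147 + 562·349
1 = 562·7231 − 3543·1147
1 = −3543·44533 + 21820·7231
1 = 21820·51764 − 25363·44533
So 44533·(-25363) ≡ 1 (mod 51764), giving 44533⁻¹ ≡ 26401.
x ≡ 44533⁻¹·22902 ≡ 26401·22902 ≡ 32182 (mod 51764).

32182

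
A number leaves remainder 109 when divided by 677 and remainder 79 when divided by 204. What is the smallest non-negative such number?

52915

Write x = 109 + 677·k. Then 677·k ≡ 79 − 109 ≡ 174 (mod 204).
Need 677⁻¹ mod 204. Extended Euclid on (204, 65):
204 = 3*65 + 9
65 = 7*9 + 2
9 = 4*2 + 1
2 = 2*1 + 0
Back-substitute:
1 = 9 − 4·2
1 = −4·65 + 29·9
1 = 29·204 − 91·65
677⁻¹ ≡ 113 (mod 204), so k ≡ 113·174 ≡ 78 (mod 204).
x = 109 + 677·78 = 52915.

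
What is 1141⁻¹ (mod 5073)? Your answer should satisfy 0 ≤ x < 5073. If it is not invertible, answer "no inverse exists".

gcd(5073, 1141) by repeated division:
5073 = 4·1141 + 509
1141 = 2·509 + 123
509 = 4·123 + 17
123 = 7·17 + 4
17 = 4·4 + 1
4 = 4·1 + 0
gcd = 1, so the inverse exists. Back-substitute:
1 = 17 − 4·4
1 = −4·123 + 29·17
1 = 29·509 − 120·123
1 = −120·1141 + 269·509
1 = 269·5073 − 1196·1141
Thus 1141·(-1196) ≡ 1 (mod 5073); reducing, -1196 mod 5073 = 3877.

3877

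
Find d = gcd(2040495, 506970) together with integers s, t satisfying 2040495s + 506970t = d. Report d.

Repeated division:
2040495 = 4*506970 + 12615
506970 = 40*12615 + 2370
12615 = 5*2370 + 765
2370 = 3*765 + 75
765 = 10*75 + 15
75 = 5*15 + 0
gcd(2040495, 506970) = 15.
Working backward:
15 = 765 − 10·75
15 = −10·2370 + 31·765
15 = 31·12615 − 165·2370
15 = −165·506970 + 6631·12615
15 = 6631·2040495 − 26689·506970
So 15 = (6631)·2040495 + (-26689)·506970.

15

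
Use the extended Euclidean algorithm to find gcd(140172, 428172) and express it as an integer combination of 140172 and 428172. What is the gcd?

Apply Euclid's algorithm to 428172 and 140172:
428172 = 3*140172 + 7656
140172 = 18*7656 + 2364
7656 = 3*2364 + 564
2364 = 4*564 + 108
564 = 5*108 + 24
108 = 4*24 + 12
24 = 2*12 + 0
gcd(140172, 428172) = 12.
Working backward:
12 = 108 − 4·24
12 = −4·564 + 21·108
12 = 21·2364 − 88·564
12 = −88·7656 + 285·2364
12 = 285·140172 − 5218·7656
12 = −5218·428172 + 15939·140172
So 12 = (-5218)·428172 + (15939)·140172.

12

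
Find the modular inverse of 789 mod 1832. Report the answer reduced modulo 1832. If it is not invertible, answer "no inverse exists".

gcd(1832, 789) by repeated division:
1832 = 2·789 + 254
789 = 3·254 + 27
254 = 9·27 + 11
27 = 2·11 + 5
11 = 2·5 + 1
5 = 5·1 + 0
Since gcd(789, 1832) = 1, back-substitute to write 1 as a combination:
1 = 11 − 2·5
1 = −2·27 + 5·11
1 = 5·254 − 47·27
1 = −47·789 + 146·254
1 = 146·1832 − 339·789
So 789·(-339) ≡ 1 (mod 1832), and -339 ≡ 1493 (mod 1832).

1493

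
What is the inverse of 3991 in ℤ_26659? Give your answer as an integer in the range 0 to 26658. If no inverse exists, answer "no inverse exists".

8490

Apply the Euclidean algorithm to 26659 and 3991:
26659 = 6×3991 + 2713
3991 = 1×2713 + 1278
2713 = 2×1278 + 157
1278 = 8×157 + 22
157 = 7×22 + 3
22 = 7×3 + 1
3 = 3×1 + 0
gcd = 1, so the inverse exists. Back-substitute:
1 = 22 − 7·3
1 = −7·157 + 50·22
1 = 50·1278 − 407·157
1 = −407·2713 + 864·1278
1 = 864·3991 − 1271·2713
1 = −1271·26659 + 8490·3991
So 3991·8490 ≡ 1 (mod 26659).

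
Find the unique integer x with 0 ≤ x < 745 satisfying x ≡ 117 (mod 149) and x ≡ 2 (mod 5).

Write x = 117 + 149·k. Then 149·k ≡ 2 − 117 ≡ 0 (mod 5).
Need 149⁻¹ mod 5. Extended Euclid on (5, 4):
5 = 1*4 + 1
4 = 4*1 + 0
Back-substitute:
1 = 5 − 4
149⁻¹ ≡ 4 (mod 5), so k ≡ 4·0 ≡ 0 (mod 5).
x = 117 + 149·0 = 117.

117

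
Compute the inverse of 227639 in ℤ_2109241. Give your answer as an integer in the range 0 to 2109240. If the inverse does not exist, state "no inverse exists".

Apply the Euclidean algorithm to 2109241 and 227639:
2109241 = 9*227639 + 60490
227639 = 3*60490 + 46169
60490 = 1*46169 + 14321
46169 = 3*14321 + 3206
14321 = 4*3206 + 1497
3206 = 2*1497 + 212
1497 = 7*212 + 13
212 = 16*13 + 4
13 = 3*4 + 1
4 = 4*1 + 0
The gcd is 1. Working backward:
1 = 13 − 3·4
1 = −3·212 + 49·13
1 = 49·1497 − 346·212
1 = −346·3206 + 741·1497
1 = 741·14321 − 3310·3206
1 = −3310·46169 + 10671·14321
1 = 10671·60490 − 13981·46169
1 = −13981·227639 + 52614·60490
1 = 52614·2109241 − 487507·227639
Hence 227639⁻¹ ≡ -487507 ≡ 1621734 (mod 2109241).

1621734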